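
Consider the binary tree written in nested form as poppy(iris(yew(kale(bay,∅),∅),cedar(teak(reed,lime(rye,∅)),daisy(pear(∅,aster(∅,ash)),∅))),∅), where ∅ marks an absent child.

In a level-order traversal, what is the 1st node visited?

Level-order visits nodes level by level from the root, left to right within each level.
Level 0: poppy
Level 1: iris
Level 2: yew, cedar
Level 3: kale, teak, daisy
Level 4: bay, reed, lime, pear
Level 5: rye, aster
Level 6: ash
Full level-order sequence: poppy, iris, yew, cedar, kale, teak, daisy, bay, reed, lime, pear, rye, aster, ash.

poppy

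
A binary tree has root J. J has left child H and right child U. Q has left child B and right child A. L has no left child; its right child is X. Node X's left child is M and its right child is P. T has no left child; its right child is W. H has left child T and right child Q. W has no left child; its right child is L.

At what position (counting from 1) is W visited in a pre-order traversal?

4

Pre-order visits the node, then its left subtree, then its right subtree.
Visit J.
At J: go left to H.
  Visit H.
  At H: go left to T.
    Visit T.
    At T: no left child.
    At T: go right to W.
      Visit W.
      At W: no left child.
      At W: go right to L.
        Visit L.
        At L: no left child.
        At L: go right to X.
          Visit X.
          At X: go left to M.
            M is a leaf — visit M.
          At X: go right to P.
            P is a leaf — visit P.
  At H: go right to Q.
    Visit Q.
    At Q: go left to B.
      B is a leaf — visit B.
    At Q: go right to A.
      A is a leaf — visit A.
At J: go right to U.
  U is a leaf — visit U.
Full pre-order sequence: J, H, T, W, L, X, M, P, Q, B, A, U.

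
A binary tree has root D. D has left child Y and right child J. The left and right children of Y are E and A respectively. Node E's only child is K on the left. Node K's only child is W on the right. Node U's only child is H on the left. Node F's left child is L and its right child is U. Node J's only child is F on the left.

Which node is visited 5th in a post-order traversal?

Post-order visits the left subtree, then the right subtree, then the node.
At D: go left to Y.
  At Y: go left to E.
    At E: go left to K.
      At K: no left child.
      At K: go right to W.
        W is a leaf — visit W.
      Visit K.
    At E: no right child.
    Visit E.
  At Y: go right to A.
    A is a leaf — visit A.
  Visit Y.
At D: go right to J.
  At J: go left to F.
    At F: go left to L.
      L is a leaf — visit L.
    At F: go right to U.
      At U: go left to H.
        H is a leaf — visit H.
      At U: no right child.
      Visit U.
    Visit F.
  At J: no right child.
  Visit J.
Visit D.
Full post-order sequence: W, K, E, A, Y, L, H, U, F, J, D.

Y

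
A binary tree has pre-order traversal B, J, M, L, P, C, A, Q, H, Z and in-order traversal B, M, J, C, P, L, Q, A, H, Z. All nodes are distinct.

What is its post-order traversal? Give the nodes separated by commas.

M, C, P, Q, Z, H, A, L, J, B

The first element of pre-order is the root; it splits in-order into left and right subtrees.
Root B: left subtree has 0 nodes { }, right has 9 {M, J, C, P, L, Q, A, H, Z}.
  Root J: left subtree has 1 node {M}, right has 7 {C, P, L, Q, A, H, Z}.
    Root L: left subtree has 2 nodes {C, P}, right has 4 {Q, A, H, Z}.
      Root P: left subtree has 1 node {C}, right has 0 { }.
      Root A: left subtree has 1 node {Q}, right has 2 {H, Z}.
        Root H: left subtree has 0 nodes { }, right has 1 {Z}.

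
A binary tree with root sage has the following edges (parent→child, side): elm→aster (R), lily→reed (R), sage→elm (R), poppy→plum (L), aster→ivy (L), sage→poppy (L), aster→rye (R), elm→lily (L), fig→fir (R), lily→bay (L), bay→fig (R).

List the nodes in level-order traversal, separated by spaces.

Level-order visits nodes level by level from the root, left to right within each level.
Level 0: sage
Level 1: poppy, elm
Level 2: plum, lily, aster
Level 3: bay, reed, ivy, rye
Level 4: fig
Level 5: fir

sage poppy elm plum lily aster bay reed ivy rye fig fir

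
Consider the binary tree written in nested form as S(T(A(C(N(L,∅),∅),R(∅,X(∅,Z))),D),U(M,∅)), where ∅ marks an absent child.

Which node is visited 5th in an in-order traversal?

R

In-order visits the left subtree, then the node, then the right subtree.
At S: go left to T.
  At T: go left to A.
    At A: go left to C.
      At C: go left to N.
        At N: go left to L.
          L is a leaf — visit L.
        Visit N.
        At N: no right child.
      Visit C.
      At C: no right child.
    Visit A.
    At A: go right to R.
      At R: no left child.
      Visit R.
      At R: go right to X.
        At X: no left child.
        Visit X.
        At X: go right to Z.
          Z is a leaf — visit Z.
  Visit T.
  At T: go right to D.
    D is a leaf — visit D.
Visit S.
At S: go right to U.
  At U: go left to M.
    M is a leaf — visit M.
  Visit U.
  At U: no right child.
Full in-order sequence: L, N, C, A, R, X, Z, T, D, S, M, U.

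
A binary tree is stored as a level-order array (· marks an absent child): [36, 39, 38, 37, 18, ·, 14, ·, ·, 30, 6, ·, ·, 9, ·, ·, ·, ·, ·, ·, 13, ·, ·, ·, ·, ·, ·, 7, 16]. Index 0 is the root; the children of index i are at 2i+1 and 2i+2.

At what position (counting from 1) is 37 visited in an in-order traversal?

In-order visits the left subtree, then the node, then the right subtree.
At 36: go left to 39.
  At 39: go left to 37.
    37 is a leaf — visit 37.
  Visit 39.
  At 39: go right to 18.
    At 18: go left to 30.
      At 30: no left child.
      Visit 30.
      At 30: go right to 13.
        13 is a leaf — visit 13.
    Visit 18.
    At 18: go right to 6.
      6 is a leaf — visit 6.
Visit 36.
At 36: go right to 38.
  At 38: no left child.
  Visit 38.
  At 38: go right to 14.
    At 14: go left to 9.
      At 9: go left to 7.
        7 is a leaf — visit 7.
      Visit 9.
      At 9: go right to 16.
        16 is a leaf — visit 16.
    Visit 14.
    At 14: no right child.
Full in-order sequence: 37, 39, 30, 13, 18, 6, 36, 38, 7, 9, 16, 14.

1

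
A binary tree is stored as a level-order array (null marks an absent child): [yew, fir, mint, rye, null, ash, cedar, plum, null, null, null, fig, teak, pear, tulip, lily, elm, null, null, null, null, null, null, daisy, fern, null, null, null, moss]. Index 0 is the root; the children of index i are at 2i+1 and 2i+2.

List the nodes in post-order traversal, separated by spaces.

Post-order visits the left subtree, then the right subtree, then the node.
At yew: go left to fir.
  At fir: go left to rye.
    At rye: go left to plum.
      At plum: go left to lily.
        lily is a leaf — visit lily.
      At plum: go right to elm.
        elm is a leaf — visit elm.
      Visit plum.
    At rye: no right child.
    Visit rye.
  At fir: no right child.
  Visit fir.
At yew: go right to mint.
  At mint: go left to ash.
    At ash: go left to fig.
      At fig: go left to daisy.
        daisy is a leaf — visit daisy.
      At fig: go right to fern.
        fern is a leaf — visit fern.
      Visit fig.
    At ash: go right to teak.
      teak is a leaf — visit teak.
    Visit ash.
  At mint: go right to cedar.
    At cedar: go left to pear.
      At pear: no left child.
      At pear: go right to moss.
        moss is a leaf — visit moss.
      Visit pear.
    At cedar: go right to tulip.
      tulip is a leaf — visit tulip.
    Visit cedar.
  Visit mint.
Visit yew.

lily elm plum rye fir daisy fern fig teak ash moss pear tulip cedar mint yew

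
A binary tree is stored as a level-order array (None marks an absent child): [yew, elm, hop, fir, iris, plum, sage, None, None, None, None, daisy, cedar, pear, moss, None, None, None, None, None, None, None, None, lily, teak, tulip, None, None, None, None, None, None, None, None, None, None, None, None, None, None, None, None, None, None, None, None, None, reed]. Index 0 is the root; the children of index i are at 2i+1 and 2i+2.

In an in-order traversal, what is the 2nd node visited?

In-order visits the left subtree, then the node, then the right subtree.
At yew: go left to elm.
  At elm: go left to fir.
    fir is a leaf — visit fir.
  Visit elm.
  At elm: go right to iris.
    iris is a leaf — visit iris.
Visit yew.
At yew: go right to hop.
  At hop: go left to plum.
    At plum: go left to daisy.
      At daisy: go left to lily.
        At lily: go left to reed.
          reed is a leaf — visit reed.
        Visit lily.
        At lily: no right child.
      Visit daisy.
      At daisy: go right to teak.
        teak is a leaf — visit teak.
    Visit plum.
    At plum: go right to cedar.
      At cedar: go left to tulip.
        tulip is a leaf — visit tulip.
      Visit cedar.
      At cedar: no right child.
  Visit hop.
  At hop: go right to sage.
    At sage: go left to pear.
      pear is a leaf — visit pear.
    Visit sage.
    At sage: go right to moss.
      moss is a leaf — visit moss.
Full in-order sequence: fir, elm, iris, yew, reed, lily, daisy, teak, plum, tulip, cedar, hop, pear, sage, moss.

elm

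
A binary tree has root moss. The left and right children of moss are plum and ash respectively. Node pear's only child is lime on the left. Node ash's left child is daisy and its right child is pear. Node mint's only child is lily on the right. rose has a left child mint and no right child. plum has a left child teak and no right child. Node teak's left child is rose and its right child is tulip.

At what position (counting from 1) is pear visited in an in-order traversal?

11

In-order visits the left subtree, then the node, then the right subtree.
At moss: go left to plum.
  At plum: go left to teak.
    At teak: go left to rose.
      At rose: go left to mint.
        At mint: no left child.
        Visit mint.
        At mint: go right to lily.
          lily is a leaf — visit lily.
      Visit rose.
      At rose: no right child.
    Visit teak.
    At teak: go right to tulip.
      tulip is a leaf — visit tulip.
  Visit plum.
  At plum: no right child.
Visit moss.
At moss: go right to ash.
  At ash: go left to daisy.
    daisy is a leaf — visit daisy.
  Visit ash.
  At ash: go right to pear.
    At pear: go left to lime.
      lime is a leaf — visit lime.
    Visit pear.
    At pear: no right child.
Full in-order sequence: mint, lily, rose, teak, tulip, plum, moss, daisy, ash, lime, pear.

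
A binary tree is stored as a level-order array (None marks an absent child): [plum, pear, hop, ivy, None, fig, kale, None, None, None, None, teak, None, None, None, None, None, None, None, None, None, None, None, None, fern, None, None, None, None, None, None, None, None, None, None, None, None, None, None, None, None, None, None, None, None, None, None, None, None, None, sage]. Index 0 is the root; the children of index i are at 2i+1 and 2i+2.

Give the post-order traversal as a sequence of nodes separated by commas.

Post-order visits the left subtree, then the right subtree, then the node.
At plum: go left to pear.
  At pear: go left to ivy.
    ivy is a leaf — visit ivy.
  At pear: no right child.
  Visit pear.
At plum: go right to hop.
  At hop: go left to fig.
    At fig: go left to teak.
      At teak: no left child.
      At teak: go right to fern.
        At fern: no left child.
        At fern: go right to sage.
          sage is a leaf — visit sage.
        Visit fern.
      Visit teak.
    At fig: no right child.
    Visit fig.
  At hop: go right to kale.
    kale is a leaf — visit kale.
  Visit hop.
Visit plum.

ivy, pear, sage, fern, teak, fig, kale, hop, plum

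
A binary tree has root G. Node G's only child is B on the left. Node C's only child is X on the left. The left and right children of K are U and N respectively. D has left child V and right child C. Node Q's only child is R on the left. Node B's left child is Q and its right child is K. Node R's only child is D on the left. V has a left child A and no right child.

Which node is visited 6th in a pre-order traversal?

V

Pre-order visits the node, then its left subtree, then its right subtree.
Visit G.
At G: go left to B.
  Visit B.
  At B: go left to Q.
    Visit Q.
    At Q: go left to R.
      Visit R.
      At R: go left to D.
        Visit D.
        At D: go left to V.
          Visit V.
          At V: go left to A.
            A is a leaf — visit A.
          At V: no right child.
        At D: go right to C.
          Visit C.
          At C: go left to X.
            X is a leaf — visit X.
          At C: no right child.
      At R: no right child.
    At Q: no right child.
  At B: go right to K.
    Visit K.
    At K: go left to U.
      U is a leaf — visit U.
    At K: go right to N.
      N is a leaf — visit N.
At G: no right child.
Full pre-order sequence: G, B, Q, R, D, V, A, C, X, K, U, N.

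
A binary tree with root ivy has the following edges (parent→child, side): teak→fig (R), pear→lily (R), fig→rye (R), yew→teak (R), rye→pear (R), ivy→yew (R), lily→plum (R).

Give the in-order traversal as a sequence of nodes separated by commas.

ivy, yew, teak, fig, rye, pear, lily, plum

In-order visits the left subtree, then the node, then the right subtree.
At ivy: no left child.
Visit ivy.
At ivy: go right to yew.
  At yew: no left child.
  Visit yew.
  At yew: go right to teak.
    At teak: no left child.
    Visit teak.
    At teak: go right to fig.
      At fig: no left child.
      Visit fig.
      At fig: go right to rye.
        At rye: no left child.
        Visit rye.
        At rye: go right to pear.
          At pear: no left child.
          Visit pear.
          At pear: go right to lily.
            At lily: no left child.
            Visit lily.
            At lily: go right to plum.
              plum is a leaf — visit plum.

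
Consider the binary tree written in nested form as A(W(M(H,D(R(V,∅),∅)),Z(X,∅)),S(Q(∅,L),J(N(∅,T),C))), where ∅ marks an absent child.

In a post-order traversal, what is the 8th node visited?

W

Post-order visits the left subtree, then the right subtree, then the node.
At A: go left to W.
  At W: go left to M.
    At M: go left to H.
      H is a leaf — visit H.
    At M: go right to D.
      At D: go left to R.
        At R: go left to V.
          V is a leaf — visit V.
        At R: no right child.
        Visit R.
      At D: no right child.
      Visit D.
    Visit M.
  At W: go right to Z.
    At Z: go left to X.
      X is a leaf — visit X.
    At Z: no right child.
    Visit Z.
  Visit W.
At A: go right to S.
  At S: go left to Q.
    At Q: no left child.
    At Q: go right to L.
      L is a leaf — visit L.
    Visit Q.
  At S: go right to J.
    At J: go left to N.
      At N: no left child.
      At N: go right to T.
        T is a leaf — visit T.
      Visit N.
    At J: go right to C.
      C is a leaf — visit C.
    Visit J.
  Visit S.
Visit A.
Full post-order sequence: H, V, R, D, M, X, Z, W, L, Q, T, N, C, J, S, A.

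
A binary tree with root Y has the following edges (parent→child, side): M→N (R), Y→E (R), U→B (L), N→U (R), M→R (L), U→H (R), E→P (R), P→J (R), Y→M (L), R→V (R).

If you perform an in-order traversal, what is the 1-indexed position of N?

4

In-order visits the left subtree, then the node, then the right subtree.
At Y: go left to M.
  At M: go left to R.
    At R: no left child.
    Visit R.
    At R: go right to V.
      V is a leaf — visit V.
  Visit M.
  At M: go right to N.
    At N: no left child.
    Visit N.
    At N: go right to U.
      At U: go left to B.
        B is a leaf — visit B.
      Visit U.
      At U: go right to H.
        H is a leaf — visit H.
Visit Y.
At Y: go right to E.
  At E: no left child.
  Visit E.
  At E: go right to P.
    At P: no left child.
    Visit P.
    At P: go right to J.
      J is a leaf — visit J.
Full in-order sequence: R, V, M, N, B, U, H, Y, E, P, J.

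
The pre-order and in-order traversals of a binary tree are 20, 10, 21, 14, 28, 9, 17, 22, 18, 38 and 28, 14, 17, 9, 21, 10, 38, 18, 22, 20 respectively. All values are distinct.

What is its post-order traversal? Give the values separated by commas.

The first element of pre-order is the root; it splits in-order into left and right subtrees.
Root 20: left subtree has 9 nodes {28, 14, 17, 9, 21, 10, 38, 18, 22}, right has 0 { }.
  Root 10: left subtree has 5 nodes {28, 14, 17, 9, 21}, right has 3 {38, 18, 22}.
    Root 21: left subtree has 4 nodes {28, 14, 17, 9}, right has 0 { }.
      Root 14: left subtree has 1 node {28}, right has 2 {17, 9}.
        Root 9: left subtree has 1 node {17}, right has 0 { }.
    Root 22: left subtree has 2 nodes {38, 18}, right has 0 { }.
      Root 18: left subtree has 1 node {38}, right has 0 { }.

28, 17, 9, 14, 21, 38, 18, 22, 10, 20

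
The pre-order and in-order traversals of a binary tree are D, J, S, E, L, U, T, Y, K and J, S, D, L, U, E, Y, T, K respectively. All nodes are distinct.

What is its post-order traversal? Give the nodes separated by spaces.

The first element of pre-order is the root; it splits in-order into left and right subtrees.
Root D: left subtree has 2 nodes {J, S}, right has 6 {L, U, E, Y, T, K}.
  Root J: left subtree has 0 nodes { }, right has 1 {S}.
  Root E: left subtree has 2 nodes {L, U}, right has 3 {Y, T, K}.
    Root L: left subtree has 0 nodes { }, right has 1 {U}.
    Root T: left subtree has 1 node {Y}, right has 1 {K}.

S J U L Y K T E D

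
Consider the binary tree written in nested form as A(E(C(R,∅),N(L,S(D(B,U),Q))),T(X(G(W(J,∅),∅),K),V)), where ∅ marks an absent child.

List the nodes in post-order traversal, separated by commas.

R, C, L, B, U, D, Q, S, N, E, J, W, G, K, X, V, T, A

Post-order visits the left subtree, then the right subtree, then the node.
At A: go left to E.
  At E: go left to C.
    At C: go left to R.
      R is a leaf — visit R.
    At C: no right child.
    Visit C.
  At E: go right to N.
    At N: go left to L.
      L is a leaf — visit L.
    At N: go right to S.
      At S: go left to D.
        At D: go left to B.
          B is a leaf — visit B.
        At D: go right to U.
          U is a leaf — visit U.
        Visit D.
      At S: go right to Q.
        Q is a leaf — visit Q.
      Visit S.
    Visit N.
  Visit E.
At A: go right to T.
  At T: go left to X.
    At X: go left to G.
      At G: go left to W.
        At W: go left to J.
          J is a leaf — visit J.
        At W: no right child.
        Visit W.
      At G: no right child.
      Visit G.
    At X: go right to K.
      K is a leaf — visit K.
    Visit X.
  At T: go right to V.
    V is a leaf — visit V.
  Visit T.
Visit A.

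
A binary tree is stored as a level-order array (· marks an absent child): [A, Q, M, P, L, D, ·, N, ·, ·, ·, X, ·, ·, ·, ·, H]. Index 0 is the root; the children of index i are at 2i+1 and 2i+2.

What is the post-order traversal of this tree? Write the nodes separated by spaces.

H N P L Q X D M A

Post-order visits the left subtree, then the right subtree, then the node.
At A: go left to Q.
  At Q: go left to P.
    At P: go left to N.
      At N: no left child.
      At N: go right to H.
        H is a leaf — visit H.
      Visit N.
    At P: no right child.
    Visit P.
  At Q: go right to L.
    L is a leaf — visit L.
  Visit Q.
At A: go right to M.
  At M: go left to D.
    At D: go left to X.
      X is a leaf — visit X.
    At D: no right child.
    Visit D.
  At M: no right child.
  Visit M.
Visit A.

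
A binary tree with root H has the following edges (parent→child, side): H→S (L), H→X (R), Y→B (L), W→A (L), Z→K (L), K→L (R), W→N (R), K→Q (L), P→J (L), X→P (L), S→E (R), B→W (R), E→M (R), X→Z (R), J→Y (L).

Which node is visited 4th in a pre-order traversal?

M

Pre-order visits the node, then its left subtree, then its right subtree.
Visit H.
At H: go left to S.
  Visit S.
  At S: no left child.
  At S: go right to E.
    Visit E.
    At E: no left child.
    At E: go right to M.
      M is a leaf — visit M.
At H: go right to X.
  Visit X.
  At X: go left to P.
    Visit P.
    At P: go left to J.
      Visit J.
      At J: go left to Y.
        Visit Y.
        At Y: go left to B.
          Visit B.
          At B: no left child.
          At B: go right to W.
            Visit W.
            At W: go left to A.
              A is a leaf — visit A.
            At W: go right to N.
              N is a leaf — visit N.
        At Y: no right child.
      At J: no right child.
    At P: no right child.
  At X: go right to Z.
    Visit Z.
    At Z: go left to K.
      Visit K.
      At K: go left to Q.
        Q is a leaf — visit Q.
      At K: go right to L.
        L is a leaf — visit L.
    At Z: no right child.
Full pre-order sequence: H, S, E, M, X, P, J, Y, B, W, A, N, Z, K, Q, L.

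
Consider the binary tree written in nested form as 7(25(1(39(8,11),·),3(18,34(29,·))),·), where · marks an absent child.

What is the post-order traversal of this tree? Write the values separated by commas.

Post-order visits the left subtree, then the right subtree, then the node.
At 7: go left to 25.
  At 25: go left to 1.
    At 1: go left to 39.
      At 39: go left to 8.
        8 is a leaf — visit 8.
      At 39: go right to 11.
        11 is a leaf — visit 11.
      Visit 39.
    At 1: no right child.
    Visit 1.
  At 25: go right to 3.
    At 3: go left to 18.
      18 is a leaf — visit 18.
    At 3: go right to 34.
      At 34: go left to 29.
        29 is a leaf — visit 29.
      At 34: no right child.
      Visit 34.
    Visit 3.
  Visit 25.
At 7: no right child.
Visit 7.

8, 11, 39, 1, 18, 29, 34, 3, 25, 7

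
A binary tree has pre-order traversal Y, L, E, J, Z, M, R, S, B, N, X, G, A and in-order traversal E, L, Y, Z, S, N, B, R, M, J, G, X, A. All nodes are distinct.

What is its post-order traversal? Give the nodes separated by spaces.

The first element of pre-order is the root; it splits in-order into left and right subtrees.
Root Y: left subtree has 2 nodes {E, L}, right has 10 {Z, S, N, B, R, M, J, G, X, A}.
  Root L: left subtree has 1 node {E}, right has 0 { }.
  Root J: left subtree has 6 nodes {Z, S, N, B, R, M}, right has 3 {G, X, A}.
    Root Z: left subtree has 0 nodes { }, right has 5 {S, N, B, R, M}.
      Root M: left subtree has 4 nodes {S, N, B, R}, right has 0 { }.
        Root R: left subtree has 3 nodes {S, N, B}, right has 0 { }.
          Root S: left subtree has 0 nodes { }, right has 2 {N, B}.
            Root B: left subtree has 1 node {N}, right has 0 { }.
    Root X: left subtree has 1 node {G}, right has 1 {A}.

E L N B S R M Z G A X J Y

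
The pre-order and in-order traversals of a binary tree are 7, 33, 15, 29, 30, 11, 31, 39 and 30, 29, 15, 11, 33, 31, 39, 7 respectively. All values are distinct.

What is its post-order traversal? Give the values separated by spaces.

30 29 11 15 39 31 33 7

The first element of pre-order is the root; it splits in-order into left and right subtrees.
Root 7: left subtree has 7 nodes {30, 29, 15, 11, 33, 31, 39}, right has 0 { }.
  Root 33: left subtree has 4 nodes {30, 29, 15, 11}, right has 2 {31, 39}.
    Root 15: left subtree has 2 nodes {30, 29}, right has 1 {11}.
      Root 29: left subtree has 1 node {30}, right has 0 { }.
    Root 31: left subtree has 0 nodes { }, right has 1 {39}.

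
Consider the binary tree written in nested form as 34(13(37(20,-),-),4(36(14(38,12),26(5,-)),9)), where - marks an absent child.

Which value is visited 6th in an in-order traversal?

14

In-order visits the left subtree, then the node, then the right subtree.
At 34: go left to 13.
  At 13: go left to 37.
    At 37: go left to 20.
      20 is a leaf — visit 20.
    Visit 37.
    At 37: no right child.
  Visit 13.
  At 13: no right child.
Visit 34.
At 34: go right to 4.
  At 4: go left to 36.
    At 36: go left to 14.
      At 14: go left to 38.
        38 is a leaf — visit 38.
      Visit 14.
      At 14: go right to 12.
        12 is a leaf — visit 12.
    Visit 36.
    At 36: go right to 26.
      At 26: go left to 5.
        5 is a leaf — visit 5.
      Visit 26.
      At 26: no right child.
  Visit 4.
  At 4: go right to 9.
    9 is a leaf — visit 9.
Full in-order sequence: 20, 37, 13, 34, 38, 14, 12, 36, 5, 26, 4, 9.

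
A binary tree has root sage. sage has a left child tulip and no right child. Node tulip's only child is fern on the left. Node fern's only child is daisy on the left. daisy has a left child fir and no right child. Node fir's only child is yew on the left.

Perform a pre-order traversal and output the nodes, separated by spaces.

Pre-order visits the node, then its left subtree, then its right subtree.
Visit sage.
At sage: go left to tulip.
  Visit tulip.
  At tulip: go left to fern.
    Visit fern.
    At fern: go left to daisy.
      Visit daisy.
      At daisy: go left to fir.
        Visit fir.
        At fir: go left to yew.
          yew is a leaf — visit yew.
        At fir: no right child.
      At daisy: no right child.
    At fern: no right child.
  At tulip: no right child.
At sage: no right child.

sage tulip fern daisy fir yew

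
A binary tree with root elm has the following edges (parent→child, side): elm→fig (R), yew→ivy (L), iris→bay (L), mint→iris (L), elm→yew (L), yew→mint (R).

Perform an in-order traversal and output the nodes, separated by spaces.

In-order visits the left subtree, then the node, then the right subtree.
At elm: go left to yew.
  At yew: go left to ivy.
    ivy is a leaf — visit ivy.
  Visit yew.
  At yew: go right to mint.
    At mint: go left to iris.
      At iris: go left to bay.
        bay is a leaf — visit bay.
      Visit iris.
      At iris: no right child.
    Visit mint.
    At mint: no right child.
Visit elm.
At elm: go right to fig.
  fig is a leaf — visit fig.

ivy yew bay iris mint elm fig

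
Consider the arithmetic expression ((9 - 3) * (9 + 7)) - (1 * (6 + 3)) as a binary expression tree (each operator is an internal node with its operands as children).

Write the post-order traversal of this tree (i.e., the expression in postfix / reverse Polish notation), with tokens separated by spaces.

9 3 - 9 7 + * 1 6 3 + * -

Post-order on an expression tree gives postfix notation: for each operator, emit left operand, right operand, then the operator.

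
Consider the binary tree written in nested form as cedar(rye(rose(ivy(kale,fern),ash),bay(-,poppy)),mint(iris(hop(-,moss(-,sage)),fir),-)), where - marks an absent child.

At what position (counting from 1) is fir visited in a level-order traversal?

Level-order visits nodes level by level from the root, left to right within each level.
Level 0: cedar
Level 1: rye, mint
Level 2: rose, bay, iris
Level 3: ivy, ash, poppy, hop, fir
Level 4: kale, fern, moss
Level 5: sage
Full level-order sequence: cedar, rye, mint, rose, bay, iris, ivy, ash, poppy, hop, fir, kale, fern, moss, sage.

11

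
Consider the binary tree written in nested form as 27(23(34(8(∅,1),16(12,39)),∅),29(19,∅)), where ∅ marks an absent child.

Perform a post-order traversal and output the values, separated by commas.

1, 8, 12, 39, 16, 34, 23, 19, 29, 27

Post-order visits the left subtree, then the right subtree, then the node.
At 27: go left to 23.
  At 23: go left to 34.
    At 34: go left to 8.
      At 8: no left child.
      At 8: go right to 1.
        1 is a leaf — visit 1.
      Visit 8.
    At 34: go right to 16.
      At 16: go left to 12.
        12 is a leaf — visit 12.
      At 16: go right to 39.
        39 is a leaf — visit 39.
      Visit 16.
    Visit 34.
  At 23: no right child.
  Visit 23.
At 27: go right to 29.
  At 29: go left to 19.
    19 is a leaf — visit 19.
  At 29: no right child.
  Visit 29.
Visit 27.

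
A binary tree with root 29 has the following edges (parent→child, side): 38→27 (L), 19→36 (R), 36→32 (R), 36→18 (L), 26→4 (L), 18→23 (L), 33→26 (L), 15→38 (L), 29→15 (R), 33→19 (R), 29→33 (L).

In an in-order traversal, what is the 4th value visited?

19

In-order visits the left subtree, then the node, then the right subtree.
At 29: go left to 33.
  At 33: go left to 26.
    At 26: go left to 4.
      4 is a leaf — visit 4.
    Visit 26.
    At 26: no right child.
  Visit 33.
  At 33: go right to 19.
    At 19: no left child.
    Visit 19.
    At 19: go right to 36.
      At 36: go left to 18.
        At 18: go left to 23.
          23 is a leaf — visit 23.
        Visit 18.
        At 18: no right child.
      Visit 36.
      At 36: go right to 32.
        32 is a leaf — visit 32.
Visit 29.
At 29: go right to 15.
  At 15: go left to 38.
    At 38: go left to 27.
      27 is a leaf — visit 27.
    Visit 38.
    At 38: no right child.
  Visit 15.
  At 15: no right child.
Full in-order sequence: 4, 26, 33, 19, 23, 18, 36, 32, 29, 27, 38, 15.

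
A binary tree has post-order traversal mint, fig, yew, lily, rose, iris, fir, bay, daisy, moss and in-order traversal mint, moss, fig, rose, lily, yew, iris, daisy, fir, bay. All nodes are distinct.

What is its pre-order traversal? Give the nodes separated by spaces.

moss mint daisy iris rose fig lily yew bay fir

The last element of post-order is the root; it splits in-order into left and right subtrees.
Root moss: left subtree has 1 node {mint}, right has 8 {fig, rose, lily, yew, iris, daisy, fir, bay}.
  Root daisy: left subtree has 5 nodes {fig, rose, lily, yew, iris}, right has 2 {fir, bay}.
    Root iris: left subtree has 4 nodes {fig, rose, lily, yew}, right has 0 { }.
      Root rose: left subtree has 1 node {fig}, right has 2 {lily, yew}.
        Root lily: left subtree has 0 nodes { }, right has 1 {yew}.
    Root bay: left subtree has 1 node {fir}, right has 0 { }.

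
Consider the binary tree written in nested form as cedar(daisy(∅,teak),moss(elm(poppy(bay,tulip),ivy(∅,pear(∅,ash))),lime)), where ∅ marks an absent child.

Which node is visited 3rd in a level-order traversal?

moss

Level-order visits nodes level by level from the root, left to right within each level.
Level 0: cedar
Level 1: daisy, moss
Level 2: teak, elm, lime
Level 3: poppy, ivy
Level 4: bay, tulip, pear
Level 5: ash
Full level-order sequence: cedar, daisy, moss, teak, elm, lime, poppy, ivy, bay, tulip, pear, ash.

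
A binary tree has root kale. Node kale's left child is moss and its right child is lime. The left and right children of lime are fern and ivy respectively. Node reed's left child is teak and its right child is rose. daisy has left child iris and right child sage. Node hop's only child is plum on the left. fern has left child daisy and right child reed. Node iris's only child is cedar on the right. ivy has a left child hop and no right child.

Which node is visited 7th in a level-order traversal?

Level-order visits nodes level by level from the root, left to right within each level.
Level 0: kale
Level 1: moss, lime
Level 2: fern, ivy
Level 3: daisy, reed, hop
Level 4: iris, sage, teak, rose, plum
Level 5: cedar
Full level-order sequence: kale, moss, lime, fern, ivy, daisy, reed, hop, iris, sage, teak, rose, plum, cedar.

reed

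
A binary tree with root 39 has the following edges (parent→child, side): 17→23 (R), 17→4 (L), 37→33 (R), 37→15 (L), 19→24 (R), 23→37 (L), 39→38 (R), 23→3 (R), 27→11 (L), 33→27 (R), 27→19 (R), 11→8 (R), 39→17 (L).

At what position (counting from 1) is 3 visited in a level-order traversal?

Level-order visits nodes level by level from the root, left to right within each level.
Level 0: 39
Level 1: 17, 38
Level 2: 4, 23
Level 3: 37, 3
Level 4: 15, 33
Level 5: 27
Level 6: 11, 19
Level 7: 8, 24
Full level-order sequence: 39, 17, 38, 4, 23, 37, 3, 15, 33, 27, 11, 19, 8, 24.

7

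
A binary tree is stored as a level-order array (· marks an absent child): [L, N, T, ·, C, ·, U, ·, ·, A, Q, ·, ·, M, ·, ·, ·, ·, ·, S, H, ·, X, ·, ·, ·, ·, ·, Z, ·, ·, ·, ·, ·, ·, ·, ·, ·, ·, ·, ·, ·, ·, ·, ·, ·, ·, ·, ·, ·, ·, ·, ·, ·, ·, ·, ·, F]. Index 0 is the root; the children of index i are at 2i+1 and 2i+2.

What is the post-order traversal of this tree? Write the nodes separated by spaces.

S H A X Q C N F Z M U T L

Post-order visits the left subtree, then the right subtree, then the node.
At L: go left to N.
  At N: no left child.
  At N: go right to C.
    At C: go left to A.
      At A: go left to S.
        S is a leaf — visit S.
      At A: go right to H.
        H is a leaf — visit H.
      Visit A.
    At C: go right to Q.
      At Q: no left child.
      At Q: go right to X.
        X is a leaf — visit X.
      Visit Q.
    Visit C.
  Visit N.
At L: go right to T.
  At T: no left child.
  At T: go right to U.
    At U: go left to M.
      At M: no left child.
      At M: go right to Z.
        At Z: go left to F.
          F is a leaf — visit F.
        At Z: no right child.
        Visit Z.
      Visit M.
    At U: no right child.
    Visit U.
  Visit T.
Visit L.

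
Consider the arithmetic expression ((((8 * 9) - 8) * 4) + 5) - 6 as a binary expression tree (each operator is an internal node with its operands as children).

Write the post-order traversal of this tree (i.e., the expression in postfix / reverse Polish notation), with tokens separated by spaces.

8 9 * 8 - 4 * 5 + 6 -

Post-order on an expression tree gives postfix notation: for each operator, emit left operand, right operand, then the operator.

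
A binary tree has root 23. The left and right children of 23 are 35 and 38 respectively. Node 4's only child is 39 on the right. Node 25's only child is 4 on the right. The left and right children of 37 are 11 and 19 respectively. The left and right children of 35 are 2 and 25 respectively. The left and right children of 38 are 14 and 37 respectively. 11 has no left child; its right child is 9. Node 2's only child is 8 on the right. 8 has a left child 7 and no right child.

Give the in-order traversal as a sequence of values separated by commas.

2, 7, 8, 35, 25, 4, 39, 23, 14, 38, 11, 9, 37, 19

In-order visits the left subtree, then the node, then the right subtree.
At 23: go left to 35.
  At 35: go left to 2.
    At 2: no left child.
    Visit 2.
    At 2: go right to 8.
      At 8: go left to 7.
        7 is a leaf — visit 7.
      Visit 8.
      At 8: no right child.
  Visit 35.
  At 35: go right to 25.
    At 25: no left child.
    Visit 25.
    At 25: go right to 4.
      At 4: no left child.
      Visit 4.
      At 4: go right to 39.
        39 is a leaf — visit 39.
Visit 23.
At 23: go right to 38.
  At 38: go left to 14.
    14 is a leaf — visit 14.
  Visit 38.
  At 38: go right to 37.
    At 37: go left to 11.
      At 11: no left child.
      Visit 11.
      At 11: go right to 9.
        9 is a leaf — visit 9.
    Visit 37.
    At 37: go right to 19.
      19 is a leaf — visit 19.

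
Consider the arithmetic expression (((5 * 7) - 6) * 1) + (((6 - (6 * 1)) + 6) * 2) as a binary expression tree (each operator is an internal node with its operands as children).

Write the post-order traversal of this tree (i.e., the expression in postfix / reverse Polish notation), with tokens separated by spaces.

5 7 * 6 - 1 * 6 6 1 * - 6 + 2 * +

Post-order on an expression tree gives postfix notation: for each operator, emit left operand, right operand, then the operator.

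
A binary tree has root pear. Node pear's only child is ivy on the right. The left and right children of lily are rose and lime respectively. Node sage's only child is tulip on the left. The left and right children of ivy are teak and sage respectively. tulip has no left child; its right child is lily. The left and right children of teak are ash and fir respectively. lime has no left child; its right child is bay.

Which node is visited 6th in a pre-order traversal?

sage

Pre-order visits the node, then its left subtree, then its right subtree.
Visit pear.
At pear: no left child.
At pear: go right to ivy.
  Visit ivy.
  At ivy: go left to teak.
    Visit teak.
    At teak: go left to ash.
      ash is a leaf — visit ash.
    At teak: go right to fir.
      fir is a leaf — visit fir.
  At ivy: go right to sage.
    Visit sage.
    At sage: go left to tulip.
      Visit tulip.
      At tulip: no left child.
      At tulip: go right to lily.
        Visit lily.
        At lily: go left to rose.
          rose is a leaf — visit rose.
        At lily: go right to lime.
          Visit lime.
          At lime: no left child.
          At lime: go right to bay.
            bay is a leaf — visit bay.
    At sage: no right child.
Full pre-order sequence: pear, ivy, teak, ash, fir, sage, tulip, lily, rose, lime, bay.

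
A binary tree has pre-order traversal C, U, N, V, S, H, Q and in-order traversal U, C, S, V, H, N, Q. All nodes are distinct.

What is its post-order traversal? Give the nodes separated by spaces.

The first element of pre-order is the root; it splits in-order into left and right subtrees.
Root C: left subtree has 1 node {U}, right has 5 {S, V, H, N, Q}.
  Root N: left subtree has 3 nodes {S, V, H}, right has 1 {Q}.
    Root V: left subtree has 1 node {S}, right has 1 {H}.

U S H V Q N C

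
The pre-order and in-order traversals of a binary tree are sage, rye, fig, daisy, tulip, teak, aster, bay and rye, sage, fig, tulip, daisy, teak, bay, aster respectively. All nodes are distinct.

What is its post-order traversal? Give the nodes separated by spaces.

rye tulip bay aster teak daisy fig sage

The first element of pre-order is the root; it splits in-order into left and right subtrees.
Root sage: left subtree has 1 node {rye}, right has 6 {fig, tulip, daisy, teak, bay, aster}.
  Root fig: left subtree has 0 nodes { }, right has 5 {tulip, daisy, teak, bay, aster}.
    Root daisy: left subtree has 1 node {tulip}, right has 3 {teak, bay, aster}.
      Root teak: left subtree has 0 nodes { }, right has 2 {bay, aster}.
        Root aster: left subtree has 1 node {bay}, right has 0 { }.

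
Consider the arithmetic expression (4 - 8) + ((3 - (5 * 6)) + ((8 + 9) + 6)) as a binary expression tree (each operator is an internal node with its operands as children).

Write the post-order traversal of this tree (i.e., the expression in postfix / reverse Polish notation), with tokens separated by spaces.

4 8 - 3 5 6 * - 8 9 + 6 + + +

Post-order on an expression tree gives postfix notation: for each operator, emit left operand, right operand, then the operator.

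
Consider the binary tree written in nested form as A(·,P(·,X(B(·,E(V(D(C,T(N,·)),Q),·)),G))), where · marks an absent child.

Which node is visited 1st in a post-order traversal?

Post-order visits the left subtree, then the right subtree, then the node.
At A: no left child.
At A: go right to P.
  At P: no left child.
  At P: go right to X.
    At X: go left to B.
      At B: no left child.
      At B: go right to E.
        At E: go left to V.
          At V: go left to D.
            At D: go left to C.
              C is a leaf — visit C.
            At D: go right to T.
              At T: go left to N.
                N is a leaf — visit N.
              At T: no right child.
              Visit T.
            Visit D.
          At V: go right to Q.
            Q is a leaf — visit Q.
          Visit V.
        At E: no right child.
        Visit E.
      Visit B.
    At X: go right to G.
      G is a leaf — visit G.
    Visit X.
  Visit P.
Visit A.
Full post-order sequence: C, N, T, D, Q, V, E, B, G, X, P, A.

C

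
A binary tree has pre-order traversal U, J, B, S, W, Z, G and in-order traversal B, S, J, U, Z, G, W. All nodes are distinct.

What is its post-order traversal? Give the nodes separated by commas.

The first element of pre-order is the root; it splits in-order into left and right subtrees.
Root U: left subtree has 3 nodes {B, S, J}, right has 3 {Z, G, W}.
  Root J: left subtree has 2 nodes {B, S}, right has 0 { }.
    Root B: left subtree has 0 nodes { }, right has 1 {S}.
  Root W: left subtree has 2 nodes {Z, G}, right has 0 { }.
    Root Z: left subtree has 0 nodes { }, right has 1 {G}.

S, B, J, G, Z, W, U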